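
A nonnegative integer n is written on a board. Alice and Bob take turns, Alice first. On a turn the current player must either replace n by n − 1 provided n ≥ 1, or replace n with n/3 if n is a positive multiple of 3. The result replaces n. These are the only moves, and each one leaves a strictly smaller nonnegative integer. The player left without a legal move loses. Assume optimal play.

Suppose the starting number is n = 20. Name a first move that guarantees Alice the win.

Use the standard recursion: the mover loses at a terminal position; elsewhere, the mover wins exactly when some move hands the opponent an L position.
n=0: no move → L
n=1: W (go to 0, an L position)
n=2: L (sole option 1(W) is W)
n=3: W (go to 2, an L position)
n=4: L (sole option 3(W) is W)
n=5: W (go to 4, an L position)
n=6: W (go to 2, an L position)
n=7: L (sole option 6(W) is W)
n=8: W (go to 7, an L position)
n=9: L (options 3(W), 8(W) are all W)
n=10: W (go to 9, an L position)
n=11: L (sole option 10(W) is W)
n=12: W (go to 4, an L position)
n=13: L (sole option 12(W) is W)
n=14: W (go to 13, an L position)
n=15: L (options 5(W), 14(W) are all W)
n=16: W (go to 15, an L position)
n=17: L (sole option 16(W) is W)
n=18: W (go to 17, an L position)
n=19: L (sole option 18(W) is W)
n=20: W (go to 19, an L position)
From 20, the L positions reachable in one move are: 19.

Move to 19.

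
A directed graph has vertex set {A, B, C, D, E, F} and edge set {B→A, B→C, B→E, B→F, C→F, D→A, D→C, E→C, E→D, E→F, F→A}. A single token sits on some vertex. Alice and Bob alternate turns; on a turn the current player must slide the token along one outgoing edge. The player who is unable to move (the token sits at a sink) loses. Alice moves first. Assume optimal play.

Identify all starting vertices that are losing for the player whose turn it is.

A, C

Build the W/L table. Terminal = L. A non-terminal position is W if it has a move to some L; otherwise it is L.
Every edge goes from a vertex to one that appears earlier in the order A, F, C, D, E, B, so processing vertices in that order labels each vertex after all of its successors.
A: no outgoing edge → L
F: W (go to A, an L position)
C: L (sole option F(W) is W)
D: W (go to C, an L position)
E: W (go to C, an L position)
B: W (go to C, an L position)
Reading off the rows marked L gives the requested list; there are 2 such vertices.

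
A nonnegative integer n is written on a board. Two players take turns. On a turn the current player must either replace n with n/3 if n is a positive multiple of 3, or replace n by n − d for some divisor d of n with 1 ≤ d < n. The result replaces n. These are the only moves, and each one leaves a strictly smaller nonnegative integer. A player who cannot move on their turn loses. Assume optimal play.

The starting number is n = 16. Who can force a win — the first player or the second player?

Classify positions by backward induction: terminal positions (no move available) are L. From any other position, the mover wins iff some move reaches an L.
n=0: no move → L
n=1: no move → L
n=2: →1(L), so W
n=3: →1(L), so W
n=4: →2(W), 3(W) — all W, so L
n=5: →4(L), so W
n=6: →4(L), so W
n=7: →6(W) only, which is W, so L
n=8: →4(L), so W
n=9: →3(W), 6(W), 8(W) — all W, so L
n=10: →9(L), so W
n=11: →10(W) only, which is W, so L
n=12: →4(L), so W
n=13: →12(W) only, which is W, so L
n=14: →7(L), so W
n=15: →5(W), 10(W), 12(W), 14(W) — all W, so L
n=16: →15(L), so W
From 16 the player to move can move to 15, reaching an L position.

The first player wins.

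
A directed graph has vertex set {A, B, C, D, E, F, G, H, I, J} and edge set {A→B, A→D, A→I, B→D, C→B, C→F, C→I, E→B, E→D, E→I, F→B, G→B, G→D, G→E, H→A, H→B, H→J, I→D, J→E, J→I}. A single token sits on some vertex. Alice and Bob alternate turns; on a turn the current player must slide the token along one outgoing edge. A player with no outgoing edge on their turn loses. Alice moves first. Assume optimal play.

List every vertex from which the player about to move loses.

D, F, J

Classify positions by backward induction: terminal positions (no move available) are L. From any other position, the mover wins iff some move reaches an L.
Every edge goes from a vertex to one that appears earlier in the order D, I, B, E, J, G, F, C, A, H, so processing vertices in that order labels each vertex after all of its successors.
D: no outgoing edge → L
I: →D(L), so W
B: →D(L), so W
E: →D(L), so W
J: →E(W), I(W) — all W, so L
G: →D(L), so W
F: →B(W) only, which is W, so L
C: →F(L), so W
A: →D(L), so W
H: →J(L), so W
The losing starting vertices are exactly the entries labelled L in this table (3 of them).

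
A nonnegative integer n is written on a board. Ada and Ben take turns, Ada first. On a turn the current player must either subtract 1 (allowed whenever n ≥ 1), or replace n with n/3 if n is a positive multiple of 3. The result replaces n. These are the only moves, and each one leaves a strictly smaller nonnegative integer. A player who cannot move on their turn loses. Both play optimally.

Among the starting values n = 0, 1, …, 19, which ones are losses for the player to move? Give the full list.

Compute win/loss labels from the base case upward. A position with no move is L. Any other position is W if it can reach an L in one move, else L.
n=0: no move → L
n=1: can move to 0, which is L ⇒ W
n=2: the only move is to 1(W), a W ⇒ L
n=3: can move to 2, which is L ⇒ W
n=4: the only move is to 3(W), a W ⇒ L
n=5: can move to 4, which is L ⇒ W
n=6: can move to 2, which is L ⇒ W
n=7: the only move is to 6(W), a W ⇒ L
n=8: can move to 7, which is L ⇒ W
n=9: moves to 3(W), 8(W); every one is W ⇒ L
n=10: can move to 9, which is L ⇒ W
n=11: the only move is to 10(W), a W ⇒ L
n=12: can move to 4, which is L ⇒ W
n=13: the only move is to 12(W), a W ⇒ L
n=14: can move to 13, which is L ⇒ W
n=15: moves to 5(W), 14(W); every one is W ⇒ L
n=16: can move to 15, which is L ⇒ W
n=17: the only move is to 16(W), a W ⇒ L
n=18: can move to 17, which is L ⇒ W
n=19: the only move is to 18(W), a W ⇒ L
Reading off the rows marked L gives the requested list; there are 10 such values of n.

0, 2, 4, 7, 9, 11, 13, 15, 17, 19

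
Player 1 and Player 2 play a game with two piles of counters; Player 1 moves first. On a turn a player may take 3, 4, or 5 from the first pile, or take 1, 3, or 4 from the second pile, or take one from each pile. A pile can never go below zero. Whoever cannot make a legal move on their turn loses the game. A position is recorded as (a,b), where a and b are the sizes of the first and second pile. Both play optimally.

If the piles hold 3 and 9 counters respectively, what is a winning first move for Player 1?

Work bottom-up. With no move the player to move loses. Otherwise the position is W if at least one move leads to an L position for the opponent, and L if every move leads to a W.
No move ever increases a pile, so every position that can arise here has a ≤ 3 and b ≤ 9; it is enough to label the cells with 0 ≤ a ≤ 3 and 0 ≤ b ≤ 9.
Every move lowers a or b (never raises either), so fill the grid row by row in increasing a, and left to right within a row: each cell's successors are then already labelled.
      b=0  b=1  b=2  b=3  b=4  b=5  b=6  b=7  b=8  b=9
a=0:    L    W    L    W    W    W    W    L    W    L
a=1:    L    W    L    W    W    W    W    L    W    L
a=2:    L    W    L    W    W    W    W    L    W    L
a=3:    W    W    W    W    L    W    L    W    W    W
Cells with no legal move (terminal, hence L): (0,0), (1,0), (2,0).
The remaining L cells, each justified by listing all of its moves:
(0,2): →(0,1)(W) only, which is W, so L
(0,7): →(0,6)(W), (0,4)(W), (0,3)(W) — all W, so L
(0,9): →(0,8)(W), (0,6)(W), (0,5)(W) — all W, so L
(1,2): →(1,1)(W), (0,1)(W) — all W, so L
(1,7): →(1,6)(W), (1,4)(W), (1,3)(W), (0,6)(W) — all W, so L
(1,9): →(1,8)(W), (1,6)(W), (1,5)(W), (0,8)(W) — all W, so L
(2,2): →(2,1)(W), (1,1)(W) — all W, so L
(2,7): →(2,6)(W), (2,4)(W), (2,3)(W), (1,6)(W) — all W, so L
(2,9): →(2,8)(W), (2,6)(W), (2,5)(W), (1,8)(W) — all W, so L
(3,4): →(0,4)(W), (3,3)(W), (3,1)(W), (3,0)(W), (2,3)(W) — all W, so L
(3,6): →(0,6)(W), (3,5)(W), (3,3)(W), (3,2)(W), (2,5)(W) — all W, so L
Every other cell has at least one move into one of the L cells above, so it is W.
From (3,9), the L positions reachable in one move are: (0,9), (3,6). Any move reaching one of these is winning.

Move to (0,9).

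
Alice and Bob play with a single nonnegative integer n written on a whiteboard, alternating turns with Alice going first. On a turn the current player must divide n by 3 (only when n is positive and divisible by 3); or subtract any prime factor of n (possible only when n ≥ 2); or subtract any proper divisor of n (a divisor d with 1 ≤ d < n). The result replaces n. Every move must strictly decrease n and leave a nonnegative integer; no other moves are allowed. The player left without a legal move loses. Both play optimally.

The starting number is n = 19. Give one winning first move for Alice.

Classify positions by backward induction: terminal positions (no move available) are L. From any other position, the mover wins iff some move reaches an L.
n=0: no move → L
n=1: no move → L
n=2: can move to 0, which is L ⇒ W
n=3: can move to 0, which is L ⇒ W
n=4: moves to 2(W), 3(W); every one is W ⇒ L
n=5: can move to 0, which is L ⇒ W
n=6: can move to 4, which is L ⇒ W
n=7: can move to 0, which is L ⇒ W
n=8: can move to 4, which is L ⇒ W
n=9: moves to 3(W), 6(W), 8(W); every one is W ⇒ L
n=10: can move to 9, which is L ⇒ W
n=11: can move to 0, which is L ⇒ W
n=12: can move to 4, which is L ⇒ W
n=13: can move to 0, which is L ⇒ W
n=14: moves to 7(W), 12(W), 13(W); every one is W ⇒ L
n=15: can move to 14, which is L ⇒ W
n=16: can move to 14, which is L ⇒ W
n=17: can move to 0, which is L ⇒ W
n=18: can move to 9, which is L ⇒ W
n=19: can move to 0, which is L ⇒ W
From 19, the L positions reachable in one move are: 0.

Move to 0.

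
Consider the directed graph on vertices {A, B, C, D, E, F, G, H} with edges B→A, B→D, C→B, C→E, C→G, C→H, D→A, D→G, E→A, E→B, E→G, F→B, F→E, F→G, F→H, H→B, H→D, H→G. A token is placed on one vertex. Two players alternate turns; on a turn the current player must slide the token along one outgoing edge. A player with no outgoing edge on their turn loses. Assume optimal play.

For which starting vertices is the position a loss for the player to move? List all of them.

Work bottom-up. With no move the player to move loses. Otherwise the position is W if at least one move leads to an L position for the opponent, and L if every move leads to a W.
Every edge goes from a vertex to one that appears earlier in the order A, G, D, B, E, H, C, F, so processing vertices in that order labels each vertex after all of its successors.
A: no outgoing edge → L
G: no outgoing edge → L
D: W (go to G, an L position)
B: W (go to A, an L position)
E: W (go to G, an L position)
H: W (go to G, an L position)
C: W (go to G, an L position)
F: W (go to G, an L position)
The losing starting vertices are exactly the entries labelled L in this table (2 of them).

A, G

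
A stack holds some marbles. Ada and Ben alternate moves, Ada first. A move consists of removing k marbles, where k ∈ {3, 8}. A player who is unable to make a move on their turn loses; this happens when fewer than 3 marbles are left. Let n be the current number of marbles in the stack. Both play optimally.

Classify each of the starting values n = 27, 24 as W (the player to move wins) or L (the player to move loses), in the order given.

27: W, 24: L

Work bottom-up. With no move the player to move loses. Otherwise the position is W if at least one move leads to an L position for the opponent, and L if every move leads to a W.
n=0: no move → L
n=1: no move → L
n=2: no move → L
n=3: W (go to 0, an L position)
n=4: W (go to 1, an L position)
n=5: W (go to 2, an L position)
n=6: L (sole option 3(W) is W)
n=7: L (sole option 4(W) is W)
n=8: W (go to 0, an L position)
n=9: W (go to 6, an L position)
n=10: W (go to 7, an L position)
n=11: L (options 8(W), 3(W) are all W)
n=12: L (options 9(W), 4(W) are all W)
n=13: L (options 10(W), 5(W) are all W)
n=14: W (go to 11, an L position)
n=15: W (go to 12, an L position)
n=16: W (go to 13, an L position)
n=17: L (options 14(W), 9(W) are all W)
n=18: L (options 15(W), 10(W) are all W)
n=19: W (go to 11, an L position)
n=20: W (go to 17, an L position)
n=21: W (go to 18, an L position)
n=22: L (options 19(W), 14(W) are all W)
n=23: L (options 20(W), 15(W) are all W)
n=24: L (options 21(W), 16(W) are all W)
n=25: W (go to 22, an L position)
n=26: W (go to 23, an L position)
n=27: W (go to 24, an L position)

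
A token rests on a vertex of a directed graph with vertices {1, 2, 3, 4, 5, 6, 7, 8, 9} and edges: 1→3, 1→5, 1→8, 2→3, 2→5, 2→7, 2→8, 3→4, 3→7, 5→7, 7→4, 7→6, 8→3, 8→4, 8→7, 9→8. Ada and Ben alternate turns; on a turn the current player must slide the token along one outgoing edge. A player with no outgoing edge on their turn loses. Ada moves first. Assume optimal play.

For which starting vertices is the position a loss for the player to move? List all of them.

4, 5, 6, 9

Label each position W (a win for the player to move) or L (a loss). A position with no legal move is L; any other position is W exactly when some move reaches an L, and L when every move reaches a W.
Every edge goes from a vertex to one that appears earlier in the order 4, 6, 7, 3, 8, 5, 1, 2, 9, so processing vertices in that order labels each vertex after all of its successors.
4: no outgoing edge → L
6: no outgoing edge → L
7: W (go to 6, an L position)
3: W (go to 4, an L position)
8: W (go to 4, an L position)
5: L (sole option 7(W) is W)
1: W (go to 5, an L position)
2: W (go to 5, an L position)
9: L (sole option 8(W) is W)
The losing starting vertices are exactly the entries labelled L in this table (4 of them).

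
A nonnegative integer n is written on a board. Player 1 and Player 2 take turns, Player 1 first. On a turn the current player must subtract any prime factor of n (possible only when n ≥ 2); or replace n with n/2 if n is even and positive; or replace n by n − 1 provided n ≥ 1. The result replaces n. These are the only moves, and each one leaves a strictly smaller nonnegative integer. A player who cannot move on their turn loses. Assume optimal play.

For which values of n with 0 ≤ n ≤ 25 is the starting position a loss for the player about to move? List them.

0, 4, 9, 14, 20, 24

Build the W/L table. Terminal = L. A non-terminal position is W if it has a move to some L; otherwise it is L.
n=0: no move → L
n=1: reaches L-position 0 → W
n=2: reaches L-position 0 → W
n=3: reaches L-position 0 → W
n=4: only reaches 2(W), 3(W), all W → L
n=5: reaches L-position 0 → W
n=6: reaches L-position 4 → W
n=7: reaches L-position 0 → W
n=8: reaches L-position 4 → W
n=9: only reaches 6(W), 8(W), all W → L
n=10: reaches L-position 9 → W
n=11: reaches L-position 0 → W
n=12: reaches L-position 9 → W
n=13: reaches L-position 0 → W
n=14: only reaches 7(W), 12(W), 13(W), all W → L
n=15: reaches L-position 14 → W
n=16: reaches L-position 14 → W
n=17: reaches L-position 0 → W
n=18: reaches L-position 9 → W
n=19: reaches L-position 0 → W
n=20: only reaches 10(W), 15(W), 18(W), 19(W), all W → L
n=21: reaches L-position 14 → W
n=22: reaches L-position 20 → W
n=23: reaches L-position 0 → W
n=24: only reaches 12(W), 21(W), 22(W), 23(W), all W → L
n=25: reaches L-position 20 → W
The losing starting values of n are exactly the entries labelled L in this table (6 of them).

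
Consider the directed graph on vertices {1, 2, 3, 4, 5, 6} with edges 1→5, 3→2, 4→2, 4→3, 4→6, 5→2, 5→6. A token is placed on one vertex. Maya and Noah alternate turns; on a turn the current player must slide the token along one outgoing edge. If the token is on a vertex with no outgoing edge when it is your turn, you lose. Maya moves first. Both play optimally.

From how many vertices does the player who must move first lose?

3

Build the W/L table. Terminal = L. A non-terminal position is W if it has a move to some L; otherwise it is L.
Every edge goes from a vertex to one that appears earlier in the order 2, 6, 5, 3, 1, 4, so processing vertices in that order labels each vertex after all of its successors.
2: no outgoing edge → L
6: no outgoing edge → L
5: reaches L-position 6 → W
3: reaches L-position 2 → W
1: only reaches 5(W), which is W → L
4: reaches L-position 6 → W
The L vertices are 1, 2, 6; that is 3 in all.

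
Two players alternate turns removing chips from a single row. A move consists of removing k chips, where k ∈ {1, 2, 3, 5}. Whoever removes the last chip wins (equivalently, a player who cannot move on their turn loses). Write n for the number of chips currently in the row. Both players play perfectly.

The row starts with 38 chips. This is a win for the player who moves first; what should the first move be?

Positions with no move are L. A position that does have a move is losing for the player to move precisely when every available move leads to a winning position for the opponent. Fill in the labels:
n=0: no move → L
n=1: can move to 0, which is L ⇒ W
n=2: can move to 0, which is L ⇒ W
n=3: can move to 0, which is L ⇒ W
n=4: moves to 3(W), 2(W), 1(W); every one is W ⇒ L
n=5: can move to 4, which is L ⇒ W
n=6: can move to 4, which is L ⇒ W
n=7: can move to 4, which is L ⇒ W
n=8: moves to 7(W), 6(W), 5(W), 3(W); every one is W ⇒ L
n=9: can move to 8, which is L ⇒ W
n=10: can move to 8, which is L ⇒ W
n=11: can move to 8, which is L ⇒ W
n=12: moves to 11(W), 10(W), 9(W), 7(W); every one is W ⇒ L
n=13: can move to 12, which is L ⇒ W
n=14: can move to 12, which is L ⇒ W
n=15: can move to 12, which is L ⇒ W
n=16: moves to 15(W), 14(W), 13(W), 11(W); every one is W ⇒ L
n=17: can move to 16, which is L ⇒ W
n=18: can move to 16, which is L ⇒ W
n=19: can move to 16, which is L ⇒ W
n=20: moves to 19(W), 18(W), 17(W), 15(W); every one is W ⇒ L
n=21: can move to 20, which is L ⇒ W
n=22: can move to 20, which is L ⇒ W
n=23: can move to 20, which is L ⇒ W
n=24: moves to 23(W), 22(W), 21(W), 19(W); every one is W ⇒ L
n=25: can move to 24, which is L ⇒ W
n=26: can move to 24, which is L ⇒ W
n=27: can move to 24, which is L ⇒ W
n=28: moves to 27(W), 26(W), 25(W), 23(W); every one is W ⇒ L
n=29: can move to 28, which is L ⇒ W
n=30: can move to 28, which is L ⇒ W
n=31: can move to 28, which is L ⇒ W
n=32: moves to 31(W), 30(W), 29(W), 27(W); every one is W ⇒ L
n=33: can move to 32, which is L ⇒ W
n=34: can move to 32, which is L ⇒ W
n=35: can move to 32, which is L ⇒ W
n=36: moves to 35(W), 34(W), 33(W), 31(W); every one is W ⇒ L
n=37: can move to 36, which is L ⇒ W
n=38: can move to 36, which is L ⇒ W
From 38, the L positions reachable in one move are: 36.

Remove 2, leaving 36.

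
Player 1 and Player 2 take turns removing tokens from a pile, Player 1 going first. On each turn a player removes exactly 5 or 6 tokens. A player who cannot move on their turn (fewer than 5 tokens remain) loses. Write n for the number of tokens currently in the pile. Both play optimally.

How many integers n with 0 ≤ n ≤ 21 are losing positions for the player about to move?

Use the standard recursion: the mover loses at a terminal position; elsewhere, the mover wins exactly when some move hands the opponent an L position.
n=0: no move → L
n=1: no move → L
n=2: no move → L
n=3: no move → L
n=4: no move → L
n=5: →0(L), so W
n=6: →1(L), so W
n=7: →2(L), so W
n=8: →3(L), so W
n=9: →4(L), so W
n=10: →4(L), so W
n=11: →6(W), 5(W) — all W, so L
n=12: →7(W), 6(W) — all W, so L
n=13: →8(W), 7(W) — all W, so L
n=14: →9(W), 8(W) — all W, so L
n=15: →10(W), 9(W) — all W, so L
n=16: →11(L), so W
n=17: →12(L), so W
n=18: →13(L), so W
n=19: →14(L), so W
n=20: →15(L), so W
n=21: →15(L), so W
L entries with 0 ≤ n ≤ 21: n = 0, 1, 2, 3, 4, 11, 12, 13, 14, 15; that makes 10.

10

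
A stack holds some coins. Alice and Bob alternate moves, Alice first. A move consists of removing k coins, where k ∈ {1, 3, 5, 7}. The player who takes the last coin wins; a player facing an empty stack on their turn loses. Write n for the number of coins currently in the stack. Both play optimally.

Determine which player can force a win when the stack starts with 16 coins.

Classify positions by backward induction: terminal positions (no move available) are L. From any other position, the mover wins iff some move reaches an L.
n=0: no move → L
n=1: →0(L), so W
n=2: →1(W) only, which is W, so L
n=3: →2(L), so W
n=4: →3(W), 1(W) — all W, so L
n=5: →4(L), so W
n=6: →5(W), 3(W), 1(W) — all W, so L
n=7: →6(L), so W
n=8: →7(W), 5(W), 3(W), 1(W) — all W, so L
n=9: →8(L), so W
n=10: →9(W), 7(W), 5(W), 3(W) — all W, so L
n=11: →10(L), so W
n=12: →11(W), 9(W), 7(W), 5(W) — all W, so L
n=13: →12(L), so W
n=14: →13(W), 11(W), 9(W), 7(W) — all W, so L
n=15: →14(L), so W
n=16: →15(W), 13(W), 11(W), 9(W) — all W, so L
The starting position 16 is L: whatever Alice does, the opponent receives a W position.

Bob wins.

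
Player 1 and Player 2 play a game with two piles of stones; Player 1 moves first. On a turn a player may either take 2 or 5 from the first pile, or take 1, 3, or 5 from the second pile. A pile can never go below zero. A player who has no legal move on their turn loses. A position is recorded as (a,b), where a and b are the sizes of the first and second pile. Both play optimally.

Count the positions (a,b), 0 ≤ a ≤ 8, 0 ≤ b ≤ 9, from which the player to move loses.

Positions with no move are L. A position that does have a move is losing for the player to move precisely when every available move leads to a winning position for the opponent. Fill in the labels:
Every move lowers a or b (never raises either), so fill the grid row by row in increasing a, and left to right within a row: each cell's successors are then already labelled.
      b=0  b=1  b=2  b=3  b=4  b=5  b=6  b=7  b=8  b=9
a=0:    L    W    L    W    L    W    L    W    L    W
a=1:    L    W    L    W    L    W    L    W    L    W
a=2:    W    L    W    L    W    L    W    L    W    L
a=3:    W    L    W    L    W    L    W    L    W    L
a=4:    L    W    L    W    L    W    L    W    L    W
a=5:    W    W    W    W    W    W    W    W    W    W
a=6:    W    L    W    L    W    L    W    L    W    L
a=7:    L    W    L    W    L    W    L    W    L    W
a=8:    L    W    L    W    L    W    L    W    L    W
Cells with no legal move (terminal, hence L): (0,0), (1,0).
The remaining L cells, each justified by listing all of its moves:
(0,2): the only move is to (0,1)(W), a W ⇒ L
(0,4): moves to (0,3)(W), (0,1)(W); every one is W ⇒ L
(0,6): moves to (0,5)(W), (0,3)(W), (0,1)(W); every one is W ⇒ L
(0,8): moves to (0,7)(W), (0,5)(W), (0,3)(W); every one is W ⇒ L
(1,2): the only move is to (1,1)(W), a W ⇒ L
(1,4): moves to (1,3)(W), (1,1)(W); every one is W ⇒ L
(1,6): moves to (1,5)(W), (1,3)(W), (1,1)(W); every one is W ⇒ L
(1,8): moves to (1,7)(W), (1,5)(W), (1,3)(W); every one is W ⇒ L
(2,1): moves to (0,1)(W), (2,0)(W); every one is W ⇒ L
(2,3): moves to (0,3)(W), (2,2)(W), (2,0)(W); every one is W ⇒ L
(2,5): moves to (0,5)(W), (2,4)(W), (2,2)(W), (2,0)(W); every one is W ⇒ L
(2,7): moves to (0,7)(W), (2,6)(W), (2,4)(W), (2,2)(W); every one is W ⇒ L
(2,9): moves to (0,9)(W), (2,8)(W), (2,6)(W), (2,4)(W); every one is W ⇒ L
(3,1): moves to (1,1)(W), (3,0)(W); every one is W ⇒ L
(3,3): moves to (1,3)(W), (3,2)(W), (3,0)(W); every one is W ⇒ L
(3,5): moves to (1,5)(W), (3,4)(W), (3,2)(W), (3,0)(W); every one is W ⇒ L
(3,7): moves to (1,7)(W), (3,6)(W), (3,4)(W), (3,2)(W); every one is W ⇒ L
(3,9): moves to (1,9)(W), (3,8)(W), (3,6)(W), (3,4)(W); every one is W ⇒ L
(4,0): the only move is to (2,0)(W), a W ⇒ L
(4,2): moves to (2,2)(W), (4,1)(W); every one is W ⇒ L
(4,4): moves to (2,4)(W), (4,3)(W), (4,1)(W); every one is W ⇒ L
(4,6): moves to (2,6)(W), (4,5)(W), (4,3)(W), (4,1)(W); every one is W ⇒ L
(4,8): moves to (2,8)(W), (4,7)(W), (4,5)(W), (4,3)(W); every one is W ⇒ L
(6,1): moves to (4,1)(W), (1,1)(W), (6,0)(W); every one is W ⇒ L
(6,3): moves to (4,3)(W), (1,3)(W), (6,2)(W), (6,0)(W); every one is W ⇒ L
(6,5): moves to (4,5)(W), (1,5)(W), (6,4)(W), (6,2)(W), (6,0)(W); every one is W ⇒ L
(6,7): moves to (4,7)(W), (1,7)(W), (6,6)(W), (6,4)(W), (6,2)(W); every one is W ⇒ L
(6,9): moves to (4,9)(W), (1,9)(W), (6,8)(W), (6,6)(W), (6,4)(W); every one is W ⇒ L
(7,0): moves to (5,0)(W), (2,0)(W); every one is W ⇒ L
(7,2): moves to (5,2)(W), (2,2)(W), (7,1)(W); every one is W ⇒ L
(7,4): moves to (5,4)(W), (2,4)(W), (7,3)(W), (7,1)(W); every one is W ⇒ L
(7,6): moves to (5,6)(W), (2,6)(W), (7,5)(W), (7,3)(W), (7,1)(W); every one is W ⇒ L
(7,8): moves to (5,8)(W), (2,8)(W), (7,7)(W), (7,5)(W), (7,3)(W); every one is W ⇒ L
(8,0): moves to (6,0)(W), (3,0)(W); every one is W ⇒ L
(8,2): moves to (6,2)(W), (3,2)(W), (8,1)(W); every one is W ⇒ L
(8,4): moves to (6,4)(W), (3,4)(W), (8,3)(W), (8,1)(W); every one is W ⇒ L
(8,6): moves to (6,6)(W), (3,6)(W), (8,5)(W), (8,3)(W), (8,1)(W); every one is W ⇒ L
(8,8): moves to (6,8)(W), (3,8)(W), (8,7)(W), (8,5)(W), (8,3)(W); every one is W ⇒ L
Every other cell has at least one move into one of the L cells above, so it is W.
L cells per row: a=0: 5, a=1: 5, a=2: 5, a=3: 5, a=4: 5, a=5: 0, a=6: 5, a=7: 5, a=8: 5; total 40.

40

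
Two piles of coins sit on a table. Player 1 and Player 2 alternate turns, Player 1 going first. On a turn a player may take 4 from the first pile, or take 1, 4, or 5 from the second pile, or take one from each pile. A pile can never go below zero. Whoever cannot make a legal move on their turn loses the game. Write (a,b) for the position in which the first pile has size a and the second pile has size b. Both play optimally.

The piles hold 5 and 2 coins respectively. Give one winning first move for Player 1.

Work bottom-up. With no move the player to move loses. Otherwise the position is W if at least one move leads to an L position for the opponent, and L if every move leads to a W.
No move ever increases a pile, so every position that can arise here has a ≤ 5 and b ≤ 2; it is enough to label the cells with 0 ≤ a ≤ 5 and 0 ≤ b ≤ 2.
Every move lowers a or b (never raises either), so fill the grid row by row in increasing a, and left to right within a row: each cell's successors are then already labelled.
      b=0  b=1  b=2
a=0:    L    W    L
a=1:    L    W    L
a=2:    L    W    L
a=3:    L    W    L
a=4:    W    W    W
a=5:    W    L    W
Cells with no legal move (terminal, hence L): (0,0), (1,0), (2,0), (3,0).
The remaining L cells, each justified by listing all of its moves:
(0,2): the only move is to (0,1)(W), a W ⇒ L
(1,2): moves to (1,1)(W), (0,1)(W); every one is W ⇒ L
(2,2): moves to (2,1)(W), (1,1)(W); every one is W ⇒ L
(3,2): moves to (3,1)(W), (2,1)(W); every one is W ⇒ L
(5,1): moves to (1,1)(W), (5,0)(W), (4,0)(W); every one is W ⇒ L
Every other cell has at least one move into one of the L cells above, so it is W.
From (5,2), the L positions reachable in one move are: (1,2), (5,1). Any move reaching one of these is winning.

Move to (1,2).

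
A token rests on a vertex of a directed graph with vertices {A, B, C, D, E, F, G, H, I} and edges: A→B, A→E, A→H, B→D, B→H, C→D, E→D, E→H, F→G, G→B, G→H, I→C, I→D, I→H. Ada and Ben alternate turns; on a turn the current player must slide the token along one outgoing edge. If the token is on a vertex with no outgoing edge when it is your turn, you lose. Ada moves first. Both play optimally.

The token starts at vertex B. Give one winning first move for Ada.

Move to H.

Use the standard recursion: the mover loses at a terminal position; elsewhere, the mover wins exactly when some move hands the opponent an L position.
Every edge goes from a vertex to one that appears earlier in the order D, H, C, I, B, E, G, A, F, so processing vertices in that order labels each vertex after all of its successors.
D: no outgoing edge → L
H: no outgoing edge → L
C: W (go to D, an L position)
I: W (go to H, an L position)
B: W (go to H, an L position)
E: W (go to H, an L position)
G: W (go to H, an L position)
A: W (go to H, an L position)
F: L (sole option G(W) is W)
From B, the L positions reachable in one move are: H, D. Any move reaching one of these is winning.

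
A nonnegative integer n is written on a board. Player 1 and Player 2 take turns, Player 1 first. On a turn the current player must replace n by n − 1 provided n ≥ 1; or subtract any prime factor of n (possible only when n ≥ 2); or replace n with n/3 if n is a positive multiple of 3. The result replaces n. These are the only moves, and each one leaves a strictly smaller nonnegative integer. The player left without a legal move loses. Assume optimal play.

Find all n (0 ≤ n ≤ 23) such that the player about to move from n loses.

Build the W/L table. Terminal = L. A non-terminal position is W if it has a move to some L; otherwise it is L.
n=0: no move → L
n=1: can move to 0, which is L ⇒ W
n=2: can move to 0, which is L ⇒ W
n=3: can move to 0, which is L ⇒ W
n=4: moves to 2(W), 3(W); every one is W ⇒ L
n=5: can move to 0, which is L ⇒ W
n=6: can move to 4, which is L ⇒ W
n=7: can move to 0, which is L ⇒ W
n=8: moves to 6(W), 7(W); every one is W ⇒ L
n=9: can move to 8, which is L ⇒ W
n=10: can move to 8, which is L ⇒ W
n=11: can move to 0, which is L ⇒ W
n=12: can move to 4, which is L ⇒ W
n=13: can move to 0, which is L ⇒ W
n=14: moves to 7(W), 12(W), 13(W); every one is W ⇒ L
n=15: can move to 14, which is L ⇒ W
n=16: can move to 14, which is L ⇒ W
n=17: can move to 0, which is L ⇒ W
n=18: moves to 6(W), 15(W), 16(W), 17(W); every one is W ⇒ L
n=19: can move to 0, which is L ⇒ W
n=20: can move to 18, which is L ⇒ W
n=21: can move to 14, which is L ⇒ W
n=22: moves to 11(W), 20(W), 21(W); every one is W ⇒ L
n=23: can move to 0, which is L ⇒ W
The losing starting values of n are exactly the entries labelled L in this table (6 of them).

0, 4, 8, 14, 18, 22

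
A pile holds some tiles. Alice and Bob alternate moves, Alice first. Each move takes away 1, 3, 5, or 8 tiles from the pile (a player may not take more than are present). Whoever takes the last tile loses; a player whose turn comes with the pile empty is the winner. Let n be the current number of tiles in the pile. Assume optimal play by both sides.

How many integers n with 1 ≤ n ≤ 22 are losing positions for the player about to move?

Classify positions by backward induction: terminal positions (no move available) are W. From any other position, the mover wins iff some move reaches an L.
n=0: no move; the opponent has just taken the last tile and therefore loses → W
n=1: the only move is to 0(W), a W ⇒ L
n=2: can move to 1, which is L ⇒ W
n=3: moves to 2(W), 0(W); every one is W ⇒ L
n=4: can move to 3, which is L ⇒ W
n=5: moves to 4(W), 2(W), 0(W); every one is W ⇒ L
n=6: can move to 5, which is L ⇒ W
n=7: moves to 6(W), 4(W), 2(W); every one is W ⇒ L
n=8: can move to 7, which is L ⇒ W
n=9: can move to 1, which is L ⇒ W
n=10: can move to 7, which is L ⇒ W
n=11: can move to 3, which is L ⇒ W
n=12: can move to 7, which is L ⇒ W
n=13: can move to 5, which is L ⇒ W
n=14: moves to 13(W), 11(W), 9(W), 6(W); every one is W ⇒ L
n=15: can move to 14, which is L ⇒ W
n=16: moves to 15(W), 13(W), 11(W), 8(W); every one is W ⇒ L
n=17: can move to 16, which is L ⇒ W
n=18: moves to 17(W), 15(W), 13(W), 10(W); every one is W ⇒ L
n=19: can move to 18, which is L ⇒ W
n=20: moves to 19(W), 17(W), 15(W), 12(W); every one is W ⇒ L
n=21: can move to 20, which is L ⇒ W
n=22: can move to 14, which is L ⇒ W
L entries with 1 ≤ n ≤ 22 (the range starts at n=1): n = 1, 3, 5, 7, 14, 16, 18, 20; that makes 8.

8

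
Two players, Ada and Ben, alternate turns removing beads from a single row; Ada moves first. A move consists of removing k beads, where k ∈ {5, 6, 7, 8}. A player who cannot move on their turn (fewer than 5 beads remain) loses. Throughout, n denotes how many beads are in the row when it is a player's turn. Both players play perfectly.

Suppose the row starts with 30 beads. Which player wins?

Ben wins.

Compute win/loss labels from the base case upward. A position with no move is L. Any other position is W if it can reach an L in one move, else L.
n=0: no move → L
n=1: no move → L
n=2: no move → L
n=3: no move → L
n=4: no move → L
n=5: reaches L-position 0 → W
n=6: reaches L-position 1 → W
n=7: reaches L-position 2 → W
n=8: reaches L-position 3 → W
n=9: reaches L-position 4 → W
n=10: reaches L-position 4 → W
n=11: reaches L-position 4 → W
n=12: reaches L-position 4 → W
n=13: only reaches 8(W), 7(W), 6(W), 5(W), all W → L
n=14: only reaches 9(W), 8(W), 7(W), 6(W), all W → L
n=15: only reaches 10(W), 9(W), 8(W), 7(W), all W → L
n=16: only reaches 11(W), 10(W), 9(W), 8(W), all W → L
n=17: only reaches 12(W), 11(W), 10(W), 9(W), all W → L
n=18: reaches L-position 13 → W
n=19: reaches L-position 14 → W
n=20: reaches L-position 15 → W
n=21: reaches L-position 16 → W
n=22: reaches L-position 17 → W
n=23: reaches L-position 17 → W
n=24: reaches L-position 17 → W
n=25: reaches L-position 17 → W
n=26: only reaches 21(W), 20(W), 19(W), 18(W), all W → L
n=27: only reaches 22(W), 21(W), 20(W), 19(W), all W → L
n=28: only reaches 23(W), 22(W), 21(W), 20(W), all W → L
n=29: only reaches 24(W), 23(W), 22(W), 21(W), all W → L
n=30: only reaches 25(W), 24(W), 23(W), 22(W), all W → L
The starting position 30 is L: whatever Ada does, the opponent receives a W position.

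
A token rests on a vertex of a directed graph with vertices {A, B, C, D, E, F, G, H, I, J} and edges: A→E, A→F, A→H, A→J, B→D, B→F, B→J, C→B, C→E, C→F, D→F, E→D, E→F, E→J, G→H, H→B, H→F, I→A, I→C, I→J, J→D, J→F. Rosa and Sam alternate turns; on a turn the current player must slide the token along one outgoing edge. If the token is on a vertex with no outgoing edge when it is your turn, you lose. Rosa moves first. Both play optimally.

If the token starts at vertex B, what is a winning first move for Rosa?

Move to F.

Positions with no move are L. A position that does have a move is losing for the player to move precisely when every available move leads to a winning position for the opponent. Fill in the labels:
Every edge goes from a vertex to one that appears earlier in the order F, D, J, B, E, C, H, A, I, G, so processing vertices in that order labels each vertex after all of its successors.
F: no outgoing edge → L
D: can move to F, which is L ⇒ W
J: can move to F, which is L ⇒ W
B: can move to F, which is L ⇒ W
E: can move to F, which is L ⇒ W
C: can move to F, which is L ⇒ W
H: can move to F, which is L ⇒ W
A: can move to F, which is L ⇒ W
I: moves to A(W), C(W), J(W); every one is W ⇒ L
G: the only move is to H(W), a W ⇒ L
From B, the L positions reachable in one move are: F.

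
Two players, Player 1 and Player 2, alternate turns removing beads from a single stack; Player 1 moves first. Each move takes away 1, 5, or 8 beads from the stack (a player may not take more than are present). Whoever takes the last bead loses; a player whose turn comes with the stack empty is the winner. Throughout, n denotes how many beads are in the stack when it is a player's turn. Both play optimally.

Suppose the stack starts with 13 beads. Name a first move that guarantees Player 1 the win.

Work bottom-up. With no move the player to move wins. Otherwise the position is W if at least one move leads to an L position for the opponent, and L if every move leads to a W.
n=0: no move; the opponent has just taken the last bead and therefore loses → W
n=1: only reaches 0(W), which is W → L
n=2: reaches L-position 1 → W
n=3: only reaches 2(W), which is W → L
n=4: reaches L-position 3 → W
n=5: only reaches 4(W), 0(W), all W → L
n=6: reaches L-position 5 → W
n=7: only reaches 6(W), 2(W), all W → L
n=8: reaches L-position 7 → W
n=9: reaches L-position 1 → W
n=10: reaches L-position 5 → W
n=11: reaches L-position 3 → W
n=12: reaches L-position 7 → W
n=13: reaches L-position 5 → W
From 13, the L positions reachable in one move are: 5.

Remove 8, leaving 5.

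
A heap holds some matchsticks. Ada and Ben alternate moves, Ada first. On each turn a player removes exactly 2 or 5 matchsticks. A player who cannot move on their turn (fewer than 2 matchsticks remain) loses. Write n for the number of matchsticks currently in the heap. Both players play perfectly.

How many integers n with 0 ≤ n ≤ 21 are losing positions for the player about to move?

Compute win/loss labels from the base case upward. A position with no move is L. Any other position is W if it can reach an L in one move, else L.
n=0: no move → L
n=1: no move → L
n=2: →0(L), so W
n=3: →1(L), so W
n=4: →2(W) only, which is W, so L
n=5: →0(L), so W
n=6: →4(L), so W
n=7: →5(W), 2(W) — all W, so L
n=8: →6(W), 3(W) — all W, so L
n=9: →7(L), so W
n=10: →8(L), so W
n=11: →9(W), 6(W) — all W, so L
n=12: →7(L), so W
n=13: →11(L), so W
n=14: →12(W), 9(W) — all W, so L
n=15: →13(W), 10(W) — all W, so L
n=16: →14(L), so W
n=17: →15(L), so W
n=18: →16(W), 13(W) — all W, so L
n=19: →14(L), so W
n=20: →18(L), so W
n=21: →19(W), 16(W) — all W, so L
L entries with 0 ≤ n ≤ 21: n = 0, 1, 4, 7, 8, 11, 14, 15, 18, 21; that makes 10.

10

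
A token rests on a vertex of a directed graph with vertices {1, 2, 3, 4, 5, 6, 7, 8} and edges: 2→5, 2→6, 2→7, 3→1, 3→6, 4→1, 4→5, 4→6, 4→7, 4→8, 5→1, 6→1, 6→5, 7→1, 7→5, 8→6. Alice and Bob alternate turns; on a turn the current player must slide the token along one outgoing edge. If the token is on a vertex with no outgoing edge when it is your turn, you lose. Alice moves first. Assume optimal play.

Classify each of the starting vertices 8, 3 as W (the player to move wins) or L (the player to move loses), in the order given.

8: L, 3: W

Build the W/L table. Terminal = L. A non-terminal position is W if it has a move to some L; otherwise it is L.
Every edge goes from a vertex to one that appears earlier in the order 1, 5, 6, 8, 7, 2, 3, 4, so processing vertices in that order labels each vertex after all of its successors.
1: no outgoing edge → L
5: W (go to 1, an L position)
6: W (go to 1, an L position)
8: L (sole option 6(W) is W)
7: W (go to 1, an L position)
2: L (options 7(W), 6(W), 5(W) are all W)
3: W (go to 1, an L position)
4: W (go to 8, an L position)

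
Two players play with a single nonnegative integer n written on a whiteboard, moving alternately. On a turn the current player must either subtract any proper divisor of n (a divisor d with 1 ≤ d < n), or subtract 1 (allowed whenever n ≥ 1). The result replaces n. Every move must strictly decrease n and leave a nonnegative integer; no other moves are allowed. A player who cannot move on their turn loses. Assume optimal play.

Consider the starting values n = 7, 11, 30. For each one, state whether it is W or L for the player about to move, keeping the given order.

7: L, 11: L, 30: W

Work bottom-up. With no move the player to move loses. Otherwise the position is W if at least one move leads to an L position for the opponent, and L if every move leads to a W.
n=0: no move → L
n=1: can move to 0, which is L ⇒ W
n=2: the only move is to 1(W), a W ⇒ L
n=3: can move to 2, which is L ⇒ W
n=4: can move to 2, which is L ⇒ W
n=5: the only move is to 4(W), a W ⇒ L
n=6: can move to 5, which is L ⇒ W
n=7: the only move is to 6(W), a W ⇒ L
n=8: can move to 7, which is L ⇒ W
n=9: moves to 6(W), 8(W); every one is W ⇒ L
n=10: can move to 5, which is L ⇒ W
n=11: the only move is to 10(W), a W ⇒ L
n=12: can move to 9, which is L ⇒ W
n=13: the only move is to 12(W), a W ⇒ L
n=14: can move to 7, which is L ⇒ W
n=15: moves to 10(W), 12(W), 14(W); every one is W ⇒ L
n=16: can move to 15, which is L ⇒ W
n=17: the only move is to 16(W), a W ⇒ L
n=18: can move to 9, which is L ⇒ W
n=19: the only move is to 18(W), a W ⇒ L
n=20: can move to 15, which is L ⇒ W
n=21: moves to 14(W), 18(W), 20(W); every one is W ⇒ L
n=22: can move to 11, which is L ⇒ W
n=23: the only move is to 22(W), a W ⇒ L
n=24: can move to 21, which is L ⇒ W
n=25: moves to 20(W), 24(W); every one is W ⇒ L
n=26: can move to 13, which is L ⇒ W
n=27: moves to 18(W), 24(W), 26(W); every one is W ⇒ L
n=28: can move to 21, which is L ⇒ W
n=29: the only move is to 28(W), a W ⇒ L
n=30: can move to 15, which is L ⇒ W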